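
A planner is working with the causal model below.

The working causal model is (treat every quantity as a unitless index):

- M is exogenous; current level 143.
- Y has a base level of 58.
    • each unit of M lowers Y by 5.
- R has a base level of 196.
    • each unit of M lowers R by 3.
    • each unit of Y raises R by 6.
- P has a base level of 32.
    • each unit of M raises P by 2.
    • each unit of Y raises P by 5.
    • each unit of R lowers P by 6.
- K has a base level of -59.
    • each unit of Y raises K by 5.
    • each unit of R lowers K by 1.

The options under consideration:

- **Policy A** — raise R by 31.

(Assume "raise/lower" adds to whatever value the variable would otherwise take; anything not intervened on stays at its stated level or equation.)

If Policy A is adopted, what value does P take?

21897

Policy A (R + 31):
  M = 143
  Y = 58 − 5·143 = -657
  R = 196 − 3·143 + 6·(-657) (+31 from intervention) = -4144
  P = 32 + 2·143 + 5·(-657) − 6·(-4144) = 21897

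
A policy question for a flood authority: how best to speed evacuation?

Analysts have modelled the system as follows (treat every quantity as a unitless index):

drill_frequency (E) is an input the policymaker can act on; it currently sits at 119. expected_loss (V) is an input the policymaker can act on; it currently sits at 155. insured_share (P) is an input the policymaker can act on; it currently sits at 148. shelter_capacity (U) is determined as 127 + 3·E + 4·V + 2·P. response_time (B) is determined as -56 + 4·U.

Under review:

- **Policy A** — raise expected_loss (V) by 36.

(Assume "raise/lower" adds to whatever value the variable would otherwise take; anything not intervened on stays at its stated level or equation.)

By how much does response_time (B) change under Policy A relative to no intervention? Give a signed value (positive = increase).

Baseline:
  E = 119
  V = 155
  P = 148
  U = 127 + 3·119 + 4·155 + 2·148 = 1400
  B = -56 + 4·1400 = 5544
Policy A (V + 36):
  E = 119
  V = 155 + 36 = 191
  P = 148
  U = 127 + 3·119 + 4·191 + 2·148 = 1544
  B = -56 + 4·1544 = 6120
Change in B: 6120 − 5544 = 576

576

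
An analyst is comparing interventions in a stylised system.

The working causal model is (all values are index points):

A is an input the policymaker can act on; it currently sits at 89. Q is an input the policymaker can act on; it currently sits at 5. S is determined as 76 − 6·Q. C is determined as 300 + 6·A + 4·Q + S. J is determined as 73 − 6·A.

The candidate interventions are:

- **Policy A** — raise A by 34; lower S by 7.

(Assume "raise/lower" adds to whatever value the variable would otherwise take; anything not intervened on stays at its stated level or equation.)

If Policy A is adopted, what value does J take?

-665

Policy A (A + 34, S − 7):
  A = 89 + 34 = 123
  J = 73 − 6·123 = -665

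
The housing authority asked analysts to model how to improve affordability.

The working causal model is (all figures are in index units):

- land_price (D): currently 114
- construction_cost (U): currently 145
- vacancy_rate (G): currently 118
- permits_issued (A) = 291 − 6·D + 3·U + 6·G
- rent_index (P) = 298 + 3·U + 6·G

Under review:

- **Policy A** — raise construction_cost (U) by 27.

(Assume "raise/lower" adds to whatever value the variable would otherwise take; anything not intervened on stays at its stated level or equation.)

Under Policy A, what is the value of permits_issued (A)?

831

Policy A (U + 27):
  D = 114
  U = 145 + 27 = 172
  G = 118
  A = 291 − 6·114 + 3·172 + 6·118 = 831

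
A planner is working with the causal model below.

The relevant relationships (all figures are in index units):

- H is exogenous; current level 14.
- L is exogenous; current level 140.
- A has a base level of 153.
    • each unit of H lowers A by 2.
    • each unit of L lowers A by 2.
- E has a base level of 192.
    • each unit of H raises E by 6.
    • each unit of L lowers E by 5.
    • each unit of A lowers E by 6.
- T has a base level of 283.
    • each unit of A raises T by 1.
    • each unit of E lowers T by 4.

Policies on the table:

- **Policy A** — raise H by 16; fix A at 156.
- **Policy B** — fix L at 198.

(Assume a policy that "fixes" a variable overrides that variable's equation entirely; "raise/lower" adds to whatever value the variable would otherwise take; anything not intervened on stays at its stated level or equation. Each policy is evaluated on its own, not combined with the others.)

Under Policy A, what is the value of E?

Policy A (H + 16, A := 156):
  H = 14 + 16 = 30
  L = 140
  A = 156
  E = 192 + 6·30 − 5·140 − 6·156 = -1264

-1264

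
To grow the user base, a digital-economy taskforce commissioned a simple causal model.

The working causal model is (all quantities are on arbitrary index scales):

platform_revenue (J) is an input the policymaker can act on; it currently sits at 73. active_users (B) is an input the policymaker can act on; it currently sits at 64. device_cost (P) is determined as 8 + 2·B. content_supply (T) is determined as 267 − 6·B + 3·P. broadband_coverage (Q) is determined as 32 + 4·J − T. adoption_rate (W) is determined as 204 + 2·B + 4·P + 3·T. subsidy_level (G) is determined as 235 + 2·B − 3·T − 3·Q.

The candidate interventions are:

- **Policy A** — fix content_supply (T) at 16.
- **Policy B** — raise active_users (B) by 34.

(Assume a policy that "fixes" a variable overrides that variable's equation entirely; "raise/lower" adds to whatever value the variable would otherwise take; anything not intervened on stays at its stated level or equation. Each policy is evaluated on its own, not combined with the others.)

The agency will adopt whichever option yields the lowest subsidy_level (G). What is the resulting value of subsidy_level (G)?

-609

Policy A (T := 16):
  J = 73
  B = 64
  P = 8 + 2·64 = 136
  T = 16
  Q = 32 + 4·73 − 16 = 308
  G = 235 + 2·64 − 3·16 − 3·308 = -609
Policy B (B + 34):
  J = 73
  B = 64 + 34 = 98
  P = 8 + 2·98 = 204
  T = 267 − 6·98 + 3·204 = 291
  Q = 32 + 4·73 − 291 = 33
  G = 235 + 2·98 − 3·291 − 3·33 = -541
Comparing — Policy A: G=-609, Policy B: G=-541. Lowest is -609 (Policy A).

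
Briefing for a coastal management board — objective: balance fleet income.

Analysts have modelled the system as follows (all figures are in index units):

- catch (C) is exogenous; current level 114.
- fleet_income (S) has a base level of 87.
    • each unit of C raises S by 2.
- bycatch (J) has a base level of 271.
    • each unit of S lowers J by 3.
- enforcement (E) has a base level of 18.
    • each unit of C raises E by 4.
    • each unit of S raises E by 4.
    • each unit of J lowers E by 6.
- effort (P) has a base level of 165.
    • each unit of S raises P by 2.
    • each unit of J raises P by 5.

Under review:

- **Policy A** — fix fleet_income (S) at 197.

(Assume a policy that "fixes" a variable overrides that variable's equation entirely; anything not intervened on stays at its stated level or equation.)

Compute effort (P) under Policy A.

Policy A (S := 197):
  C = 114
  S = 197
  J = 271 − 3·197 = -320
  P = 165 + 2·197 + 5·(-320) = -1041

-1041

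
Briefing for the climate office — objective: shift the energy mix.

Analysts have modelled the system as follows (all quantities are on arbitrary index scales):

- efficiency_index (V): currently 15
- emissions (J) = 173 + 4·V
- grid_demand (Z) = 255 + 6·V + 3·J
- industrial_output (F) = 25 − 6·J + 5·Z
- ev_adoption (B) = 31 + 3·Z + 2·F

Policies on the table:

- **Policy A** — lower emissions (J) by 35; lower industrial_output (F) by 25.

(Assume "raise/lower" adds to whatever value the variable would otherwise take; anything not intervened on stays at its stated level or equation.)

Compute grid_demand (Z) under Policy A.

Policy A (J − 35, F − 25):
  V = 15
  J = 173 + 4·15 (−35 from intervention) = 198
  Z = 255 + 6·15 + 3·198 = 939

939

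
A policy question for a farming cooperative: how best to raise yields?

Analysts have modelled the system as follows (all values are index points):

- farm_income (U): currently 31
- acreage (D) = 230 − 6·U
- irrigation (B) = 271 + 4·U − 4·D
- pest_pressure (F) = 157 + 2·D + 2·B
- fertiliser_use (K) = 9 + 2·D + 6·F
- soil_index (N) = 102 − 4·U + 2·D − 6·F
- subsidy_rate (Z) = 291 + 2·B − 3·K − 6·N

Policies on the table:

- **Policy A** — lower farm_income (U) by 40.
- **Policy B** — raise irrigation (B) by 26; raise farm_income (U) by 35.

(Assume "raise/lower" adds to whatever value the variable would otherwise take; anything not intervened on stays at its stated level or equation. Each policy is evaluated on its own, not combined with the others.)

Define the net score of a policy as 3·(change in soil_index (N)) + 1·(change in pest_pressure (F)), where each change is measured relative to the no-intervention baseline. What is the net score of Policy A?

31840

Baseline:
  U = 31
  D = 230 − 6·31 = 44
  B = 271 + 4·31 − 4·44 = 219
  F = 157 + 2·44 + 2·219 = 683
  N = 102 − 4·31 + 2·44 − 6·683 = -4032
Policy A (U − 40):
  U = 31 − 40 = -9
  D = 230 − 6·(-9) = 284
  B = 271 + 4·(-9) − 4·284 = -901
  F = 157 + 2·284 + 2·(-901) = -1077
  N = 102 − 4·(-9) + 2·284 − 6·(-1077) = 7168
ΔN = 7168 − (-4032) = 11200; ΔF = -1077 − 683 = -1760
Score = 3·11200 + 1·(-1760) = 31840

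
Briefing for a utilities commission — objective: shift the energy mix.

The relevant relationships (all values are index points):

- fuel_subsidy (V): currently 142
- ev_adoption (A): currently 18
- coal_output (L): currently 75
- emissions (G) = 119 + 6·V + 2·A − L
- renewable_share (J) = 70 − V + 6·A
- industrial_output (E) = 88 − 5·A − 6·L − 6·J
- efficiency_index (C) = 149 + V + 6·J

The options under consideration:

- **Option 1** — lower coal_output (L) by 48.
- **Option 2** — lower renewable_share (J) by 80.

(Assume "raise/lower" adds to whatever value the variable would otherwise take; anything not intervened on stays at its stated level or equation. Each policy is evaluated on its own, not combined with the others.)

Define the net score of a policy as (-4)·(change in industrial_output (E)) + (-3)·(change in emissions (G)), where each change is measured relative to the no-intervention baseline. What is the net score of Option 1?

-1296

Baseline:
  V = 142
  A = 18
  L = 75
  G = 119 + 6·142 + 2·18 − 75 = 932
  J = 70 − 142 + 6·18 = 36
  E = 88 − 5·18 − 6·75 − 6·36 = -668
Option 1 (L − 48):
  V = 142
  A = 18
  L = 75 − 48 = 27
  G = 119 + 6·142 + 2·18 − 27 = 980
  J = 70 − 142 + 6·18 = 36
  E = 88 − 5·18 − 6·27 − 6·36 = -380
ΔE = -380 − (-668) = 288; ΔG = 980 − 932 = 48
Score = (-4)·288 + (-3)·48 = -1296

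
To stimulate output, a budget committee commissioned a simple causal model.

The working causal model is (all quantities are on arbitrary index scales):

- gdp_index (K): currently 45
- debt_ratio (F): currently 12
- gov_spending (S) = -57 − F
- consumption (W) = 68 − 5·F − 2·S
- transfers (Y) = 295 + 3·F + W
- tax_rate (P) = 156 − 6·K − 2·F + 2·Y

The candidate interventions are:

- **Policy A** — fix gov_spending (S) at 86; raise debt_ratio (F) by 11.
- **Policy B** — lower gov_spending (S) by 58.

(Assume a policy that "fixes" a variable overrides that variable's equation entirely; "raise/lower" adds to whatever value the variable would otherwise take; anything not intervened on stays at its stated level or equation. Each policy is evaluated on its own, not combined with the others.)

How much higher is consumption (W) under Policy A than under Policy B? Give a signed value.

Policy A (S := 86, F + 11):
  F = 12 + 11 = 23
  S = 86
  W = 68 − 5·23 − 2·86 = -219
Policy B (S − 58):
  F = 12
  S = -57 − 12 (−58 from intervention) = -127
  W = 68 − 5·12 − 2·(-127) = 262
W: -219 − 262 = -481

-481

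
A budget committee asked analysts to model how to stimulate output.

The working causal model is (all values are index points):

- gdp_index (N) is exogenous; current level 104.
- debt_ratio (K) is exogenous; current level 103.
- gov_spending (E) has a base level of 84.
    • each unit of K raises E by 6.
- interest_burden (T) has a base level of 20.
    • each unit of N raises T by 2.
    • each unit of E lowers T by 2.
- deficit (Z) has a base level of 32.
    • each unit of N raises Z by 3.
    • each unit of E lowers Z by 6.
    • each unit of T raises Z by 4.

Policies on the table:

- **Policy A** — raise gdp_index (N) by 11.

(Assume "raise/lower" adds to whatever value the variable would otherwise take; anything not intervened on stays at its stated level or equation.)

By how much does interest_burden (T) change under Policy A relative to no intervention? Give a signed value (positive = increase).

22

Baseline:
  N = 104
  K = 103
  E = 84 + 6·103 = 702
  T = 20 + 2·104 − 2·702 = -1176
Policy A (N + 11):
  N = 104 + 11 = 115
  K = 103
  E = 84 + 6·103 = 702
  T = 20 + 2·115 − 2·702 = -1154
Change in T: -1154 − (-1176) = 22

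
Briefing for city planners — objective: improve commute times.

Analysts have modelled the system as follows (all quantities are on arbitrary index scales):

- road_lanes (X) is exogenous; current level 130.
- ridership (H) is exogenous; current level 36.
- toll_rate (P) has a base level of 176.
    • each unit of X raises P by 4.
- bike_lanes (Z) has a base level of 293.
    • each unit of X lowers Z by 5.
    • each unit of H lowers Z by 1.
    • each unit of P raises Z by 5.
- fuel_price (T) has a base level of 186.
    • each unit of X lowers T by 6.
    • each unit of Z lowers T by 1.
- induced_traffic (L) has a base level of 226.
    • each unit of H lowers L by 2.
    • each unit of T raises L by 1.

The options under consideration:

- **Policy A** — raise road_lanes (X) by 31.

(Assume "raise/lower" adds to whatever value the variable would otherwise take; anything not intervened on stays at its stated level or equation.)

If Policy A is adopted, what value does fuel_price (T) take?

-4332

Policy A (X + 31):
  X = 130 + 31 = 161
  H = 36
  P = 176 + 4·161 = 820
  Z = 293 − 5·161 − 36 + 5·820 = 3552
  T = 186 − 6·161 − 3552 = -4332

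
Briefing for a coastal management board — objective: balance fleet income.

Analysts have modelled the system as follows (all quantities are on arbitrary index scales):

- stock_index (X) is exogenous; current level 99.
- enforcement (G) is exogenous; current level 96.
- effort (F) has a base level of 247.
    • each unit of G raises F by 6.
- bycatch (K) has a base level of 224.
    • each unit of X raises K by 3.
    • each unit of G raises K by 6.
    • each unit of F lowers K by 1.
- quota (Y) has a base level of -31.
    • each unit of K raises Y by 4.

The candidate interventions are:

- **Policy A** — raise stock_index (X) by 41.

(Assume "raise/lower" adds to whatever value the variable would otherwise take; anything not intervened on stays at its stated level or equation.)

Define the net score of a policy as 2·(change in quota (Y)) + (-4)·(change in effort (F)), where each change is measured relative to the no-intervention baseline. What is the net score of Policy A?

984

Baseline:
  X = 99
  G = 96
  F = 247 + 6·96 = 823
  K = 224 + 3·99 + 6·96 − 823 = 274
  Y = -31 + 4·274 = 1065
Policy A (X + 41):
  X = 99 + 41 = 140
  G = 96
  F = 247 + 6·96 = 823
  K = 224 + 3·140 + 6·96 − 823 = 397
  Y = -31 + 4·397 = 1557
ΔY = 1557 − 1065 = 492; ΔF = 823 − 823 = 0
Score = 2·492 + (-4)·0 = 984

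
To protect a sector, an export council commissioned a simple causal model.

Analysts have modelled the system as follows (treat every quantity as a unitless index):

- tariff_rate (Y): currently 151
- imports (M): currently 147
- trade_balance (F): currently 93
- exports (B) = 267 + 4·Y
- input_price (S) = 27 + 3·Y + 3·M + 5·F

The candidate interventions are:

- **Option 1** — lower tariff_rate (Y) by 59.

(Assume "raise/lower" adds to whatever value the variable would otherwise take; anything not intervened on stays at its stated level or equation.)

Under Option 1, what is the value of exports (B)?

Option 1 (Y − 59):
  Y = 151 − 59 = 92
  B = 267 + 4·92 = 635

635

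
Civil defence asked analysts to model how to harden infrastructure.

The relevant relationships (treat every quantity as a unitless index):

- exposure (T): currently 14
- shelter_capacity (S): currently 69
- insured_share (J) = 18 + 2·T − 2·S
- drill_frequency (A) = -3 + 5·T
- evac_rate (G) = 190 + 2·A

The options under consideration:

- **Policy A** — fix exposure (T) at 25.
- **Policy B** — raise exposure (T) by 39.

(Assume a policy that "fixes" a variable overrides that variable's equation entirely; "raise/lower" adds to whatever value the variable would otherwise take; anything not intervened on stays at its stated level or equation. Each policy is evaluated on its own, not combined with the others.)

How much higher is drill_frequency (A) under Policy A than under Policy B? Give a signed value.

Policy A (T := 25):
  T = 25
  A = -3 + 5·25 = 122
Policy B (T + 39):
  T = 14 + 39 = 53
  A = -3 + 5·53 = 262
A: 122 − 262 = -140

-140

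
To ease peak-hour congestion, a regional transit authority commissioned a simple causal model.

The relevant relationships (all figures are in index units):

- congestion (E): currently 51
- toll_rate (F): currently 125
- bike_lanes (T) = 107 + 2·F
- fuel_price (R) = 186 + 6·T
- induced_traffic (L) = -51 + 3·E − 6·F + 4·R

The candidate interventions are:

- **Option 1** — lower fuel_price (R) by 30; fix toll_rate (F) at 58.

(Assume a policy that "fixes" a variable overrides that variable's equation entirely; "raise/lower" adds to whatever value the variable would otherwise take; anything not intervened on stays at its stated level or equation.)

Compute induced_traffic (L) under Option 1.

5730

Option 1 (R − 30, F := 58):
  E = 51
  F = 58
  T = 107 + 2·58 = 223
  R = 186 + 6·223 (−30 from intervention) = 1494
  L = -51 + 3·51 − 6·58 + 4·1494 = 5730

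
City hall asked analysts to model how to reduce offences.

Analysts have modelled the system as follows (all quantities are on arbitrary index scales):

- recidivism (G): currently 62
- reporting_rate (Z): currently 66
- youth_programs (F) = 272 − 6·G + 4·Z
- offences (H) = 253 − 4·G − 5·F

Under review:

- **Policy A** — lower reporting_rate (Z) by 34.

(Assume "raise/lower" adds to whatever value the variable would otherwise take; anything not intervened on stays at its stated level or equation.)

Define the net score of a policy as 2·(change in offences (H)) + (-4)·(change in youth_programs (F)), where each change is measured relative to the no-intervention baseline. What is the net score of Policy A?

Baseline:
  G = 62
  Z = 66
  F = 272 − 6·62 + 4·66 = 164
  H = 253 − 4·62 − 5·164 = -815
Policy A (Z − 34):
  G = 62
  Z = 66 − 34 = 32
  F = 272 − 6·62 + 4·32 = 28
  H = 253 − 4·62 − 5·28 = -135
ΔH = -135 − (-815) = 680; ΔF = 28 − 164 = -136
Score = 2·680 + (-4)·(-136) = 1904

1904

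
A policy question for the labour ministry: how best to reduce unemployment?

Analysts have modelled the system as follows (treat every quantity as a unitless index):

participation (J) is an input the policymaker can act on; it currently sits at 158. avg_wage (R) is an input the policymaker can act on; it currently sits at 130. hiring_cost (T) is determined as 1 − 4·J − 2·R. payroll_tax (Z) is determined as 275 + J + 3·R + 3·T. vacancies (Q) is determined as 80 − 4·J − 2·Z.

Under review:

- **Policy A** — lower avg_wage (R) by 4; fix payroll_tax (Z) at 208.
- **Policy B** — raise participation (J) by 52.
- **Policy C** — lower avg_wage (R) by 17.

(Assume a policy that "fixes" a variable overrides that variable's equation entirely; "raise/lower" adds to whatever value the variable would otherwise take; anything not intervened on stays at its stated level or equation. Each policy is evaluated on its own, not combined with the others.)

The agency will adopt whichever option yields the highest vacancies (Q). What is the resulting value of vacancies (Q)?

4084

Policy A (R − 4, Z := 208):
  J = 158
  R = 130 − 4 = 126
  T = 1 − 4·158 − 2·126 = -883
  Z = 208
  Q = 80 − 4·158 − 2·208 = -968
Policy B (J + 52):
  J = 158 + 52 = 210
  R = 130
  T = 1 − 4·210 − 2·130 = -1099
  Z = 275 + 210 + 3·130 + 3·(-1099) = -2422
  Q = 80 − 4·210 − 2·(-2422) = 4084
Policy C (R − 17):
  J = 158
  R = 130 − 17 = 113
  T = 1 − 4·158 − 2·113 = -857
  Z = 275 + 158 + 3·113 + 3·(-857) = -1799
  Q = 80 − 4·158 − 2·(-1799) = 3046
Comparing — Policy A: Q=-968, Policy B: Q=4084, Policy C: Q=3046. Highest is 4084 (Policy B).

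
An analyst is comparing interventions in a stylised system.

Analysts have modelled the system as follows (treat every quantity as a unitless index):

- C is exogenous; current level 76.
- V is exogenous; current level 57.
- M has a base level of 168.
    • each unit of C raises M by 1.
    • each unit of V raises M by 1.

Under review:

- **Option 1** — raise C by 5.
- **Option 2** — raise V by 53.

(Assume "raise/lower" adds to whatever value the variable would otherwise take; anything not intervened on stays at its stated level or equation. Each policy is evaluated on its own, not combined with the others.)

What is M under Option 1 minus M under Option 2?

-48

Option 1 (C + 5):
  C = 76 + 5 = 81
  V = 57
  M = 168 + 81 + 57 = 306
Option 2 (V + 53):
  C = 76
  V = 57 + 53 = 110
  M = 168 + 76 + 110 = 354
M: 306 − 354 = -48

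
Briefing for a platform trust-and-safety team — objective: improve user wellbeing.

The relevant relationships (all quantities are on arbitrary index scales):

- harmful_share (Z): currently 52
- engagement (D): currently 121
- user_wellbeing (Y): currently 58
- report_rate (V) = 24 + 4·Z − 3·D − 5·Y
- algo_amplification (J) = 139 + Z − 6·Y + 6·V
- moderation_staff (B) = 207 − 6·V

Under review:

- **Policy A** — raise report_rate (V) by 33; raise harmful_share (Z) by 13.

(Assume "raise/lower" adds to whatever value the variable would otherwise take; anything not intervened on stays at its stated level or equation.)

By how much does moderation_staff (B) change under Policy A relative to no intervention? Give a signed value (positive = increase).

Baseline:
  Z = 52
  D = 121
  Y = 58
  V = 24 + 4·52 − 3·121 − 5·58 = -421
  B = 207 − 6·(-421) = 2733
Policy A (V + 33, Z + 13):
  Z = 52 + 13 = 65
  D = 121
  Y = 58
  V = 24 + 4·65 − 3·121 − 5·58 (+33 from intervention) = -336
  B = 207 − 6·(-336) = 2223
Change in B: 2223 − 2733 = -510

-510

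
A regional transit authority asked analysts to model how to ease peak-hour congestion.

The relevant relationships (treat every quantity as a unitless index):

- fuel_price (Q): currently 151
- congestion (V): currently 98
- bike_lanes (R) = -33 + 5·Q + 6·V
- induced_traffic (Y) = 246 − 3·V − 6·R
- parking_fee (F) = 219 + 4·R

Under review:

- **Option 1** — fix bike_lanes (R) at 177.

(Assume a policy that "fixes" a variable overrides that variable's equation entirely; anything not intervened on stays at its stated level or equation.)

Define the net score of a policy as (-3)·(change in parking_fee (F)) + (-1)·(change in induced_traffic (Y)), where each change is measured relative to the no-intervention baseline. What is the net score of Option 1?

6798

Baseline:
  Q = 151
  V = 98
  R = -33 + 5·151 + 6·98 = 1310
  Y = 246 − 3·98 − 6·1310 = -7908
  F = 219 + 4·1310 = 5459
Option 1 (R := 177):
  Q = 151
  V = 98
  R = 177
  Y = 246 − 3·98 − 6·177 = -1110
  F = 219 + 4·177 = 927
ΔF = 927 − 5459 = -4532; ΔY = -1110 − (-7908) = 6798
Score = (-3)·(-4532) + (-1)·6798 = 6798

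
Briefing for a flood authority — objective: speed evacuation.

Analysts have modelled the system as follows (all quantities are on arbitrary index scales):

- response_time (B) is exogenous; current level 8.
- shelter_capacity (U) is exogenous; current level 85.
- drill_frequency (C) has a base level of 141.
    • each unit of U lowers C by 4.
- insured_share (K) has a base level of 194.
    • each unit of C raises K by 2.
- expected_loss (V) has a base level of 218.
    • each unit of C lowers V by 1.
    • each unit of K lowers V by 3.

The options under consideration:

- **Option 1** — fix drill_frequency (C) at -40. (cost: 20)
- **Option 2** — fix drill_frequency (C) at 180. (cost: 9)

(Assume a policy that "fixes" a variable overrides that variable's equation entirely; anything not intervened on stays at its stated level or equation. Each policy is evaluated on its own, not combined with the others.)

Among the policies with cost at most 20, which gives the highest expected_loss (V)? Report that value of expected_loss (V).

-84

Option 1 (C := -40):
  U = 85
  C = -40
  K = 194 + 2·(-40) = 114
  V = 218 − (-40) − 3·114 = -84
Option 2 (C := 180):
  U = 85
  C = 180
  K = 194 + 2·180 = 554
  V = 218 − 180 − 3·554 = -1624
Comparing — Option 1: V=-84, Option 2: V=-1624. Highest is -84 (Option 1).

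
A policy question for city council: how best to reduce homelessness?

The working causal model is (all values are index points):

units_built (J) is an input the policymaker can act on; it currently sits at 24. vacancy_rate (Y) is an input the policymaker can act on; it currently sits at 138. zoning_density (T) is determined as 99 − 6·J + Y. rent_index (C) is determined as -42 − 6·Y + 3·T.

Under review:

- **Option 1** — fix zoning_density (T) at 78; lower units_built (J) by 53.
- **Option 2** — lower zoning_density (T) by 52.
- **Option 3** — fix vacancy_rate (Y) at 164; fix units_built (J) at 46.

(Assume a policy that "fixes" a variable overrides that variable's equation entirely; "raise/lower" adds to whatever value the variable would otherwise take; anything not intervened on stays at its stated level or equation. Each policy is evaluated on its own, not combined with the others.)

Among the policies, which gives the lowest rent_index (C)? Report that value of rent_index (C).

-1065

Option 1 (T := 78, J − 53):
  J = 24 − 53 = -29
  Y = 138
  T = 78
  C = -42 − 6·138 + 3·78 = -636
Option 2 (T − 52):
  J = 24
  Y = 138
  T = 99 − 6·24 + 138 (−52 from intervention) = 41
  C = -42 − 6·138 + 3·41 = -747
Option 3 (Y := 164, J := 46):
  J = 46
  Y = 164
  T = 99 − 6·46 + 164 = -13
  C = -42 − 6·164 + 3·(-13) = -1065
Comparing — Option 1: C=-636, Option 2: C=-747, Option 3: C=-1065. Lowest is -1065 (Option 3).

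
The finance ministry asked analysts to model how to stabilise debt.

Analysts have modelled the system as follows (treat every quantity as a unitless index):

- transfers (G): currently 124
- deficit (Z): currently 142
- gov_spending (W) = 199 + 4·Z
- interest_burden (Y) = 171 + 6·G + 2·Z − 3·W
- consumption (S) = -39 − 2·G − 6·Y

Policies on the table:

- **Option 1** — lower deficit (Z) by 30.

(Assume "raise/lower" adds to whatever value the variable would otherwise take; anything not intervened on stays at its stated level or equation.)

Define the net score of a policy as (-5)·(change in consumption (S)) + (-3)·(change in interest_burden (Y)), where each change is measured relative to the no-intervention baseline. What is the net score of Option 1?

8100

Baseline:
  G = 124
  Z = 142
  W = 199 + 4·142 = 767
  Y = 171 + 6·124 + 2·142 − 3·767 = -1102
  S = -39 − 2·124 − 6·(-1102) = 6325
Option 1 (Z − 30):
  G = 124
  Z = 142 − 30 = 112
  W = 199 + 4·112 = 647
  Y = 171 + 6·124 + 2·112 − 3·647 = -802
  S = -39 − 2·124 − 6·(-802) = 4525
ΔS = 4525 − 6325 = -1800; ΔY = -802 − (-1102) = 300
Score = (-5)·(-1800) + (-3)·300 = 8100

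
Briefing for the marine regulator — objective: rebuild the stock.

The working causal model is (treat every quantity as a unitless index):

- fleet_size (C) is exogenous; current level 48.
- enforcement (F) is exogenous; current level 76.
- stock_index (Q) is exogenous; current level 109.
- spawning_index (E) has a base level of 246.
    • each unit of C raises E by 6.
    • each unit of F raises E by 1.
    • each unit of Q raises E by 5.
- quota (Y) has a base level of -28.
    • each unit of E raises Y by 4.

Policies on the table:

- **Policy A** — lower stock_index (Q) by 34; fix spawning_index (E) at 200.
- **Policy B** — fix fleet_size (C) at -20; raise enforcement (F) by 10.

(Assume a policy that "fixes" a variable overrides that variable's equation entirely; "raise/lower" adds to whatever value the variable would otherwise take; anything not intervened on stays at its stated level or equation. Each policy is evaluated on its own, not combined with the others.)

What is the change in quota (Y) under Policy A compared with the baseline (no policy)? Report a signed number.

Baseline:
  C = 48
  F = 76
  Q = 109
  E = 246 + 6·48 + 76 + 5·109 = 1155
  Y = -28 + 4·1155 = 4592
Policy A (Q − 34, E := 200):
  C = 48
  F = 76
  Q = 109 − 34 = 75
  E = 200
  Y = -28 + 4·200 = 772
Change in Y: 772 − 4592 = -3820

-3820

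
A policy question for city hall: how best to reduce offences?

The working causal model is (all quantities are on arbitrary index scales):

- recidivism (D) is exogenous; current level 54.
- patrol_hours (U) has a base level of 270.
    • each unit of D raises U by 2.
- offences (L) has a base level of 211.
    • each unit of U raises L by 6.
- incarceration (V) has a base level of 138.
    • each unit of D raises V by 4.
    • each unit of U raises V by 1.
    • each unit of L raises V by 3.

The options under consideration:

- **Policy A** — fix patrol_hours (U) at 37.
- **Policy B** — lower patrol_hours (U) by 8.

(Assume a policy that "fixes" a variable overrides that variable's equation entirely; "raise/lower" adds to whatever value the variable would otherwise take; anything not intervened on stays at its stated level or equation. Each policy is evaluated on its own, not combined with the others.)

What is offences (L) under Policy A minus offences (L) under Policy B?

Policy A (U := 37):
  D = 54
  U = 37
  L = 211 + 6·37 = 433
Policy B (U − 8):
  D = 54
  U = 270 + 2·54 (−8 from intervention) = 370
  L = 211 + 6·370 = 2431
L: 433 − 2431 = -1998

-1998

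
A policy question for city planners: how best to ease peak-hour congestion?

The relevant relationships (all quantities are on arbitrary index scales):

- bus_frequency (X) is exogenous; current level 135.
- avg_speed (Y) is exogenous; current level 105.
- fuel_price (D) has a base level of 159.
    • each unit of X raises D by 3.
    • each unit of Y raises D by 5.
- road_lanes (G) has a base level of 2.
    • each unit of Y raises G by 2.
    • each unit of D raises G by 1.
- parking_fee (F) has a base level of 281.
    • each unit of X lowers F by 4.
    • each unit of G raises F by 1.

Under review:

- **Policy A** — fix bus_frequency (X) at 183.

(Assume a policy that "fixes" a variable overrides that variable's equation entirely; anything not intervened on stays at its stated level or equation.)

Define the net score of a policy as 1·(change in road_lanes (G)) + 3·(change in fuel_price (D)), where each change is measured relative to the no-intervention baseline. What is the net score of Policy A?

576

Baseline:
  X = 135
  Y = 105
  D = 159 + 3·135 + 5·105 = 1089
  G = 2 + 2·105 + 1089 = 1301
Policy A (X := 183):
  X = 183
  Y = 105
  D = 159 + 3·183 + 5·105 = 1233
  G = 2 + 2·105 + 1233 = 1445
ΔG = 1445 − 1301 = 144; ΔD = 1233 − 1089 = 144
Score = 1·144 + 3·144 = 576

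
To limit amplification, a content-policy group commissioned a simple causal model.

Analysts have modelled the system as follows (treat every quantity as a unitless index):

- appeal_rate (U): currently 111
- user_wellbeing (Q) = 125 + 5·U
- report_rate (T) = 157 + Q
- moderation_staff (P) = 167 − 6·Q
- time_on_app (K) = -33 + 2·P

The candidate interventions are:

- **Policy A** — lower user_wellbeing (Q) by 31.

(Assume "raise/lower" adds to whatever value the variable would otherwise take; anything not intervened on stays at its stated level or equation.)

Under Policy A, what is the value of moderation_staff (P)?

-3727

Policy A (Q − 31):
  U = 111
  Q = 125 + 5·111 (−31 from intervention) = 649
  P = 167 − 6·649 = -3727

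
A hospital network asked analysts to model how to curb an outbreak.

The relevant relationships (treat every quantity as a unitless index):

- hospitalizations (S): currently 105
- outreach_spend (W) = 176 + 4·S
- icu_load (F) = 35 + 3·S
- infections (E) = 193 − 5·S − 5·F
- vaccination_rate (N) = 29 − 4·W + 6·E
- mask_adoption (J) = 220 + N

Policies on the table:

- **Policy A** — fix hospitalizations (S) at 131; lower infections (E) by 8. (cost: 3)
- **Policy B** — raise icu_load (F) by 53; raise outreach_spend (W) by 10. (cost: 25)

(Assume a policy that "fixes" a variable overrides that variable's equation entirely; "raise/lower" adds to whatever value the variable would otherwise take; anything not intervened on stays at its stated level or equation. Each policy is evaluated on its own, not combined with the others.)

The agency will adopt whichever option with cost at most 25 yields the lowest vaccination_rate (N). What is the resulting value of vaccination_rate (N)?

-18431

Policy A (S := 131, E − 8):
  S = 131
  W = 176 + 4·131 = 700
  F = 35 + 3·131 = 428
  E = 193 − 5·131 − 5·428 (−8 from intervention) = -2610
  N = 29 − 4·700 + 6·(-2610) = -18431
Policy B (F + 53, W + 10):
  S = 105
  W = 176 + 4·105 (+10 from intervention) = 606
  F = 35 + 3·105 (+53 from intervention) = 403
  E = 193 − 5·105 − 5·403 = -2347
  N = 29 − 4·606 + 6·(-2347) = -16477
Comparing — Policy A: N=-18431, Policy B: N=-16477. Lowest is -18431 (Policy A).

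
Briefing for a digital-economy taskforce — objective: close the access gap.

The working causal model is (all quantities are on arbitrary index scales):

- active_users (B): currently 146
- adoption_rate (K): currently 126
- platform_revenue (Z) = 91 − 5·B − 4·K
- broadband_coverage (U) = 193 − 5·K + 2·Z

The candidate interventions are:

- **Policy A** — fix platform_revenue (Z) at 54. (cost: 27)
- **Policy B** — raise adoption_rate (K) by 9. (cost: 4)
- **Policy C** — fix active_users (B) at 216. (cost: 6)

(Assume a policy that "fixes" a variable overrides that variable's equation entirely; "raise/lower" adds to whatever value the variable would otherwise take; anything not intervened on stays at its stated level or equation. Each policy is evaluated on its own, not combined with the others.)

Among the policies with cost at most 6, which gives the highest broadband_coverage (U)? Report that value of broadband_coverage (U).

Policy B (K + 9):
  B = 146
  K = 126 + 9 = 135
  Z = 91 − 5·146 − 4·135 = -1179
  U = 193 − 5·135 + 2·(-1179) = -2840
Policy C (B := 216):
  B = 216
  K = 126
  Z = 91 − 5·216 − 4·126 = -1493
  U = 193 − 5·126 + 2·(-1493) = -3423
Comparing — Policy B: U=-2840, Policy C: U=-3423. Highest is -2840 (Policy B).

-2840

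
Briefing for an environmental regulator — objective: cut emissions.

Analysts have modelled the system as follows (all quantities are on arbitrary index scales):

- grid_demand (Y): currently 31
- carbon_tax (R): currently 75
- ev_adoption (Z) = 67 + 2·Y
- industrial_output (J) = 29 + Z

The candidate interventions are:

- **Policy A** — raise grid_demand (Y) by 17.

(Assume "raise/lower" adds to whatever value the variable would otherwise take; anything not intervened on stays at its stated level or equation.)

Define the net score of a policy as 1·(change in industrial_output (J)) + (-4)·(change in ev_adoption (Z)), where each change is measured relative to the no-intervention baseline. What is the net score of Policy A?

-102

Baseline:
  Y = 31
  Z = 67 + 2·31 = 129
  J = 29 + 129 = 158
Policy A (Y + 17):
  Y = 31 + 17 = 48
  Z = 67 + 2·48 = 163
  J = 29 + 163 = 192
ΔJ = 192 − 158 = 34; ΔZ = 163 − 129 = 34
Score = 1·34 + (-4)·34 = -102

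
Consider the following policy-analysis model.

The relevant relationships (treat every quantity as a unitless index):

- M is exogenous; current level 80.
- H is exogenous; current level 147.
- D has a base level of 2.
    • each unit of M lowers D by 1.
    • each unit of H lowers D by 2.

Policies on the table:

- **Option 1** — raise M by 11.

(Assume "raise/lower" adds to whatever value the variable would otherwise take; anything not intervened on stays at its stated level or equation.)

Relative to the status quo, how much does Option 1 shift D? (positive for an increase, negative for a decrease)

Baseline:
  M = 80
  H = 147
  D = 2 − 80 − 2·147 = -372
Option 1 (M + 11):
  M = 80 + 11 = 91
  H = 147
  D = 2 − 91 − 2·147 = -383
Change in D: -383 − (-372) = -11

-11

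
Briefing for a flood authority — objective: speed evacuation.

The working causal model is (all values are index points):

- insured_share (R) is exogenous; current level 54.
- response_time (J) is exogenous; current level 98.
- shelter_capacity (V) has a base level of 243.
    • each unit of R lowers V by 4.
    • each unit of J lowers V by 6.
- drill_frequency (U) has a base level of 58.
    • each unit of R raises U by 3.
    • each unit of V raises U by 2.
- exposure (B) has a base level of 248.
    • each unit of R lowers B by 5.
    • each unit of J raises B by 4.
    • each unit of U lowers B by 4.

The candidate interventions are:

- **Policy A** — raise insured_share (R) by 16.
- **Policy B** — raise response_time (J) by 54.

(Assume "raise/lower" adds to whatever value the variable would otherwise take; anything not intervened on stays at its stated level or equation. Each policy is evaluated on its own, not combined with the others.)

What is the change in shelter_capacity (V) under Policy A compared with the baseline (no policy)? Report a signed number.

-64

Baseline:
  R = 54
  J = 98
  V = 243 − 4·54 − 6·98 = -561
Policy A (R + 16):
  R = 54 + 16 = 70
  J = 98
  V = 243 − 4·70 − 6·98 = -625
Change in V: -625 − (-561) = -64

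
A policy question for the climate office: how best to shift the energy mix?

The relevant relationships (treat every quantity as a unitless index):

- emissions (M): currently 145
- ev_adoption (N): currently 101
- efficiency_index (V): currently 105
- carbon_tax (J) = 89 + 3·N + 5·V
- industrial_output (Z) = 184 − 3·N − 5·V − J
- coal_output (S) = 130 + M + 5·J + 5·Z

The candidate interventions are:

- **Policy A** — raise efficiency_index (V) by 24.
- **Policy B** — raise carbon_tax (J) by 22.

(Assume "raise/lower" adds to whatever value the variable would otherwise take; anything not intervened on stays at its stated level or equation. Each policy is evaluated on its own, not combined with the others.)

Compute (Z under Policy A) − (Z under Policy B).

Policy A (V + 24):
  N = 101
  V = 105 + 24 = 129
  J = 89 + 3·101 + 5·129 = 1037
  Z = 184 − 3·101 − 5·129 − 1037 = -1801
Policy B (J + 22):
  N = 101
  V = 105
  J = 89 + 3·101 + 5·105 (+22 from intervention) = 939
  Z = 184 − 3·101 − 5·105 − 939 = -1583
Z: -1801 − (-1583) = -218

-218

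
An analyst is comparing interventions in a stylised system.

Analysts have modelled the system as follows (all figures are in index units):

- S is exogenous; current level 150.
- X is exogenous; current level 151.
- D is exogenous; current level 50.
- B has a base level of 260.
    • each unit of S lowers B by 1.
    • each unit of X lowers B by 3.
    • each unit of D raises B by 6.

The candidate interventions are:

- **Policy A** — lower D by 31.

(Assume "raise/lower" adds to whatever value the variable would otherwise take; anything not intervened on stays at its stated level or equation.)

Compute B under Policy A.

Policy A (D − 31):
  S = 150
  X = 151
  D = 50 − 31 = 19
  B = 260 − 150 − 3·151 + 6·19 = -229

-229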